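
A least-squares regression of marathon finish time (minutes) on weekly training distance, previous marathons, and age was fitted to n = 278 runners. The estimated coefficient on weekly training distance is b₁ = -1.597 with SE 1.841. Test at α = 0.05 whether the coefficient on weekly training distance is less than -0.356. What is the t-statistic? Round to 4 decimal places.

H₀: β₁ = -0.356 vs H₁: β₁ < -0.356.
t = (b₁ − β₁⁰)/SE = (-1.597 − (-0.356)) / 1.841 = -0.6741.
df = n − k − 1 = 278 − 3 − 1 = 274.
One-sided p ≈ 0.2504, which is ≥ 0.05, so fail to reject H₀.
The data do not give significant evidence that the true slope on weekly training distance is below -0.356 minutes per unit, holding the other predictors fixed.

t = -0.6741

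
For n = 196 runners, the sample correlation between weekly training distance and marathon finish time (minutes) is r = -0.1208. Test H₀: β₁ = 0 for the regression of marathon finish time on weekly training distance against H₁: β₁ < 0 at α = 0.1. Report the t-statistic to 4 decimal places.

t = -1.6950

t = r·√(n − 2)/√(1 − r²) = -0.1208·√194/√0.985407 = -1.6950.
df = n − 2 = 194.
One-sided p ≈ 0.0458, which is < 0.1, so reject H₀.
There is evidence of a linear association between weekly training distance and marathon finish time.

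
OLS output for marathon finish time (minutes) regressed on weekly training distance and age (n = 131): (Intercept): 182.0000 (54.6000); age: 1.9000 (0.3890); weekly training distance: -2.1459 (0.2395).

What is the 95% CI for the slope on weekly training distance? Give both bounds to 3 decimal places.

Read off: b = -2.1459, SE = 0.2395 for weekly training distance.
df = n − k − 1 = 131 − 2 − 1 = 128.
t* = t_{0.025, 128} = 1.978671.
Margin = t* × SE = 1.978671 × 0.2395 = 0.47389.
CI: -2.1459 ± 0.47389 → (-2.620, -1.672).

(-2.620, -1.672)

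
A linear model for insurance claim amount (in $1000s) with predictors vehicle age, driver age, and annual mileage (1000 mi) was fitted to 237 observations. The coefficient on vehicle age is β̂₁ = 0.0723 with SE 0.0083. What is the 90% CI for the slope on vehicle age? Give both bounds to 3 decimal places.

df = n − k − 1 = 237 − 3 − 1 = 233.
t* = t_{0.05, 233} = 1.65142.
Margin = t* × SE = 1.65142 × 0.0083 = 0.01371.
CI: 0.0723 ± 0.01371 → (0.059, 0.086).
With 90% confidence, each one-unit increase in vehicle age is associated with a change of between 0.059 and 0.086 $1000s in insurance claim amount, holding the other predictors fixed.

(0.059, 0.086)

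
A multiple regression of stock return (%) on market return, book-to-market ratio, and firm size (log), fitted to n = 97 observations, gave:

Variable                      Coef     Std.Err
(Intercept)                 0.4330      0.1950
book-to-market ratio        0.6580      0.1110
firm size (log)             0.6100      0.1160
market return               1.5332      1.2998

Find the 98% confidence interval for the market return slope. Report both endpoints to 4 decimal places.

Read off: b = 1.5332, SE = 1.2998 for market return.
df = n − k − 1 = 97 − 3 − 1 = 93.
t* = t_{0.01, 93} = 2.367115.
Margin = t* × SE = 2.367115 × 1.2998 = 3.076776.
CI: 1.5332 ± 3.076776 → (-1.5436, 4.6100).

(-1.5436, 4.6100)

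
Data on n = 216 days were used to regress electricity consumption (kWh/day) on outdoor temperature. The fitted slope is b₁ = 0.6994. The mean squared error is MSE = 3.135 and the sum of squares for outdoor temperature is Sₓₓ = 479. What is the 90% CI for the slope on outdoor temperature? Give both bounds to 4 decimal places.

(0.5658, 0.8330)

SE(b₁) = √(MSE/Sₓₓ) = √(3.135/479) = 0.0809005.
df = n − 2 = 214.
t* = t_{0.05, 214} = 1.652005.
Margin = t* × SE = 1.652005 × 0.0809005 = 0.133648.
CI: 0.6994 ± 0.133648 → (0.5658, 0.8330).
With 90% confidence, each one-unit increase in outdoor temperature is associated with a change of between 0.5658 and 0.8330 kWh/day in electricity consumption.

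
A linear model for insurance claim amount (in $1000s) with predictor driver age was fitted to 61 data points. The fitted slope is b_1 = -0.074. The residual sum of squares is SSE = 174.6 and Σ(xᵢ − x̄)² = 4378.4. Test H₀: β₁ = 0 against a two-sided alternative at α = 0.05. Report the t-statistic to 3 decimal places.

MSE = SSE/(n − 2) = 174.6/59 = 2.95932.
SE(b_1) = √(MSE/Sₓₓ) = √(2.95932/4378.4) = 0.0259979.
t = -0.074 / 0.0259979 = -2.846.
df = n − 2 = 59.
Two-sided p ≈ 0.0061, which is < 0.05, so reject H₀.
There is evidence that driver age is associated with insurance claim amount.

t = -2.846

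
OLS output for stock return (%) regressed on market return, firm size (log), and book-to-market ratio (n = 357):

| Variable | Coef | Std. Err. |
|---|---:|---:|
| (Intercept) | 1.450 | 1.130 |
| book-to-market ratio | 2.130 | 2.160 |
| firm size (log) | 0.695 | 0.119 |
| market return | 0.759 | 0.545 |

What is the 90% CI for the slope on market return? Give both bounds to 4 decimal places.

(-0.1398, 1.6578)

Read off: b = 0.759, SE = 0.545 for market return.
df = n − k − 1 = 357 − 3 − 1 = 353.
t* = t_{0.05, 353} = 1.649182.
Margin = t* × SE = 1.649182 × 0.545 = 0.898804.
CI: 0.759 ± 0.898804 → (-0.1398, 1.6578).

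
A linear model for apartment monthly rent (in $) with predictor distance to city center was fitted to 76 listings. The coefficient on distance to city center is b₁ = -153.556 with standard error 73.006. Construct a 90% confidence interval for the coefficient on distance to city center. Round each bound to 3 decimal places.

df = n − 2 = 76 − 2 = 74.
t* = t_{0.05, 74} = 1.665707.
Margin = t* × SE = 1.665707 × 73.006 = 121.60660.
CI: -153.556 ± 121.60660 → (-275.163, -31.949).
With 90% confidence, each one-unit increase in distance to city center is associated with a change of between -275.163 and -31.949 $ in apartment monthly rent.

(-275.163, -31.949)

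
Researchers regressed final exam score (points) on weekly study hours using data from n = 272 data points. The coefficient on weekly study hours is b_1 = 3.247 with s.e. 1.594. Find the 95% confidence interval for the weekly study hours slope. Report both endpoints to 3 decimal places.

df = n − 2 = 272 − 2 = 270.
t* = t_{0.025, 270} = 1.968789.
Margin = t* × SE = 1.968789 × 1.594 = 3.13825.
CI: 3.247 ± 3.13825 → (0.109, 6.385).
With 95% confidence, each one-unit increase in weekly study hours is associated with a change of between 0.109 and 6.385 points in final exam score.

(0.109, 6.385)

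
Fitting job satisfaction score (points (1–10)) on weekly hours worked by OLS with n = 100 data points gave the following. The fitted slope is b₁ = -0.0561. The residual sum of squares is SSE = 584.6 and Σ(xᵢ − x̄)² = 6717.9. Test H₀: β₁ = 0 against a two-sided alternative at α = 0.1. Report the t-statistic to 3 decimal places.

MSE = SSE/(n − 2) = 584.6/98 = 5.96531.
SE(b₁) = √(MSE/Sₓₓ) = √(5.96531/6717.9) = 0.0297989.
t = -0.0561 / 0.0297989 = -1.883.
df = n − 2 = 98.
Two-sided p ≈ 0.0627, which is < 0.1, so reject H₀.
There is evidence that weekly hours worked is associated with job satisfaction score.

t = -1.883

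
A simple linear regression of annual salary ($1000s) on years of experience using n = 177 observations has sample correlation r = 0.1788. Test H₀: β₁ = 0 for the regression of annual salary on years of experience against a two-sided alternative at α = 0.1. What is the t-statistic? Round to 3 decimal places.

t = 2.404

t = r·√(n − 2)/√(1 − r²) = 0.1788·√175/√0.968031 = 2.404.
df = n − 2 = 175.
Two-sided p ≈ 0.0173, which is < 0.1, so reject H₀.
There is evidence of a linear association between years of experience and annual salary.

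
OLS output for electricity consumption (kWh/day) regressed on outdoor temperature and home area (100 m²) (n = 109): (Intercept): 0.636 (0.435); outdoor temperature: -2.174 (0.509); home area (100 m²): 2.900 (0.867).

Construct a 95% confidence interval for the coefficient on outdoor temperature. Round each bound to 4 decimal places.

Read off: b = -2.174, SE = 0.509 for outdoor temperature.
df = n − k − 1 = 109 − 2 − 1 = 106.
t* = t_{0.025, 106} = 1.982597.
Margin = t* × SE = 1.982597 × 0.509 = 1.009142.
CI: -2.174 ± 1.009142 → (-3.1831, -1.1649).

(-3.1831, -1.1649)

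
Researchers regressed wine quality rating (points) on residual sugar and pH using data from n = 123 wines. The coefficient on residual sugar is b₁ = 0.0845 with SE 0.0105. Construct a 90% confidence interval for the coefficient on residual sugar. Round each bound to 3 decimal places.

df = n − k − 1 = 123 − 2 − 1 = 120.
t* = t_{0.05, 120} = 1.657651.
Margin = t* × SE = 1.657651 × 0.0105 = 0.01741.
CI: 0.0845 ± 0.01741 → (0.067, 0.102).
With 90% confidence, each one-unit increase in residual sugar is associated with a change of between 0.067 and 0.102 points in wine quality rating, holding the other predictors fixed.

(0.067, 0.102)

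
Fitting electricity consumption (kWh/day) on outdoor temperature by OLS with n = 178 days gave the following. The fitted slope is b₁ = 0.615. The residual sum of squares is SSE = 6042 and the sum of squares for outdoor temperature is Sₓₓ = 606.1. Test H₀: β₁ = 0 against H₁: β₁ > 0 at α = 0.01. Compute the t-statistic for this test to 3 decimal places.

t = 2.584

MSE = SSE/(n − 2) = 6042/176 = 34.3295.
SE(b₁) = √(MSE/Sₓₓ) = √(34.3295/606.1) = 0.237992.
t = 0.615 / 0.237992 = 2.584.
df = n − 2 = 176.
One-sided p ≈ 0.0053, which is < 0.01, so reject H₀.
There is evidence that the true slope on outdoor temperature is positive.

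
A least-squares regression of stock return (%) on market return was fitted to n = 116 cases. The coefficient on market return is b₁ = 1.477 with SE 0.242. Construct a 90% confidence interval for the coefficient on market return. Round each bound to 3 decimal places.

(1.076, 1.878)

df = n − 2 = 116 − 2 = 114.
t* = t_{0.05, 114} = 1.65833.
Margin = t* × SE = 1.65833 × 0.242 = 0.40132.
CI: 1.477 ± 0.40132 → (1.076, 1.878).
With 90% confidence, each one-unit increase in market return is associated with a change of between 1.076 and 1.878 % in stock return.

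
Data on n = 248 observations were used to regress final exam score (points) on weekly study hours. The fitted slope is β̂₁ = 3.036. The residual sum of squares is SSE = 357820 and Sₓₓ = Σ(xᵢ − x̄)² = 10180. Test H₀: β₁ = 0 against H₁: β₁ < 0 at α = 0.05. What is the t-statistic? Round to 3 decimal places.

MSE = SSE/(n − 2) = 357820/246 = 1454.55.
SE(β̂₁) = √(MSE/Sₓₓ) = √(1454.55/10180) = 0.377999.
t = 3.036 / 0.377999 = 8.032.
df = n − 2 = 246.
One-sided p ≈ 1.0000, which is ≥ 0.05, so fail to reject H₀.
The data do not give significant evidence that the true slope on weekly study hours is negative.

t = 8.032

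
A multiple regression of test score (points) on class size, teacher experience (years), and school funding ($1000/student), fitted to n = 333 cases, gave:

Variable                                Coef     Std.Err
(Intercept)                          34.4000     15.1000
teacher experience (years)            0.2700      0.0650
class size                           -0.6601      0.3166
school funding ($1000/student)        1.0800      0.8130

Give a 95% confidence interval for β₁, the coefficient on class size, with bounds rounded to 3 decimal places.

Read off: b = -0.6601, SE = 0.3166 for class size.
df = n − k − 1 = 333 − 3 − 1 = 329.
t* = t_{0.025, 329} = 1.967201.
Margin = t* × SE = 1.967201 × 0.3166 = 0.62282.
CI: -0.6601 ± 0.62282 → (-1.283, -0.037).

(-1.283, -0.037)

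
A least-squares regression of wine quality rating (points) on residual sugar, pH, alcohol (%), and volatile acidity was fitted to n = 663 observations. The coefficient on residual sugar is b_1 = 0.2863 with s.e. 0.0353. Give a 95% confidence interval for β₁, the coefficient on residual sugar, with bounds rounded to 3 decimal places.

df = n − k − 1 = 663 − 4 − 1 = 658.
t* = t_{0.025, 658} = 1.963576.
Margin = t* × SE = 1.963576 × 0.0353 = 0.06931.
CI: 0.2863 ± 0.06931 → (0.217, 0.356).
With 95% confidence, each one-unit increase in residual sugar is associated with a change of between 0.217 and 0.356 points in wine quality rating, holding the other predictors fixed.

(0.217, 0.356)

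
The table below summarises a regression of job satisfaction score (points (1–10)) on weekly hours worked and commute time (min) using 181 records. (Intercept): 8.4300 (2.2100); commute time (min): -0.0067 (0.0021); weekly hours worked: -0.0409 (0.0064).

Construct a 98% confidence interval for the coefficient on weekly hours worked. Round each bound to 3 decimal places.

Read off: b = -0.0409, SE = 0.0064 for weekly hours worked.
df = n − k − 1 = 181 − 2 − 1 = 178.
t* = t_{0.01, 178} = 2.347479.
Margin = t* × SE = 2.347479 × 0.0064 = 0.01502.
CI: -0.0409 ± 0.01502 → (-0.056, -0.026).

(-0.056, -0.026)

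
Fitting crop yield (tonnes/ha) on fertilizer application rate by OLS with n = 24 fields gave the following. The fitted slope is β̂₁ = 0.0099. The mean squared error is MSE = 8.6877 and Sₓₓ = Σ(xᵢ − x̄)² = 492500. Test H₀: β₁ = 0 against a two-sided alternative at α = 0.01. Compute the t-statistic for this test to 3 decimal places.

SE(β̂₁) = √(MSE/Sₓₓ) = √(8.6877/492500) = 0.0042.
t = 0.0099 / 0.0042 = 2.357.
df = n − 2 = 22.
Two-sided p ≈ 0.0277, which is ≥ 0.01, so fail to reject H₀.
The data do not give significant evidence of an association between fertilizer application rate and crop yield.

t = 2.357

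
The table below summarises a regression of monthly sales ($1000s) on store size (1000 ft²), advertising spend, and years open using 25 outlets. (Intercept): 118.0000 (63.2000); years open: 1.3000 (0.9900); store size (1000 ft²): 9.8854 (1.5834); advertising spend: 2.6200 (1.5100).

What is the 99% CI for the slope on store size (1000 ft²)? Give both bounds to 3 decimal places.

(5.402, 14.369)

Read off: b = 9.8854, SE = 1.5834 for store size (1000 ft²).
df = n − k − 1 = 25 − 3 − 1 = 21.
t* = t_{0.005, 21} = 2.83136.
Margin = t* × SE = 2.83136 × 1.5834 = 4.48317.
CI: 9.8854 ± 4.48317 → (5.402, 14.369).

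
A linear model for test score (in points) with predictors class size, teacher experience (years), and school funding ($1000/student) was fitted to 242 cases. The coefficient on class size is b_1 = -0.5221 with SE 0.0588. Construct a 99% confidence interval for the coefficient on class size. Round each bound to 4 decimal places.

(-0.6748, -0.3694)

df = n − k − 1 = 242 − 3 − 1 = 238.
t* = t_{0.005, 238} = 2.596644.
Margin = t* × SE = 2.596644 × 0.0588 = 0.152683.
CI: -0.5221 ± 0.152683 → (-0.6748, -0.3694).
With 99% confidence, each one-unit increase in class size is associated with a change of between -0.6748 and -0.3694 points in test score, holding the other predictors fixed.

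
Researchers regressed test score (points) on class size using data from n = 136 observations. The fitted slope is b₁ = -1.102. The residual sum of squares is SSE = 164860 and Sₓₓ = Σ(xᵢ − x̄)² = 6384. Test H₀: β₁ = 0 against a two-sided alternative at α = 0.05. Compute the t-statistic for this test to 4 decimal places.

t = -2.5103

MSE = SSE/(n − 2) = 164860/134 = 1230.3.
SE(b₁) = √(MSE/Sₓₓ) = √(1230.3/6384) = 0.438994.
t = -1.102 / 0.438994 = -2.5103.
df = n − 2 = 134.
Two-sided p ≈ 0.0133, which is < 0.05, so reject H₀.
There is evidence that class size is associated with test score.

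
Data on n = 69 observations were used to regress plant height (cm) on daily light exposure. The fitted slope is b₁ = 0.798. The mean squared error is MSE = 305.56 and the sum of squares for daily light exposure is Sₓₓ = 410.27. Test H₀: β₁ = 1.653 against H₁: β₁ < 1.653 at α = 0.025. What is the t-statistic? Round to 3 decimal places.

SE(b₁) = √(MSE/Sₓₓ) = √(305.56/410.27) = 0.863005.
t = (0.798 − 1.653) / 0.863005 = -0.991.
df = n − 2 = 67.
One-sided p ≈ 0.1627, which is ≥ 0.025, so fail to reject H₀.
The data do not give significant evidence that the true slope on daily light exposure is below 1.653 cm per unit.

t = -0.991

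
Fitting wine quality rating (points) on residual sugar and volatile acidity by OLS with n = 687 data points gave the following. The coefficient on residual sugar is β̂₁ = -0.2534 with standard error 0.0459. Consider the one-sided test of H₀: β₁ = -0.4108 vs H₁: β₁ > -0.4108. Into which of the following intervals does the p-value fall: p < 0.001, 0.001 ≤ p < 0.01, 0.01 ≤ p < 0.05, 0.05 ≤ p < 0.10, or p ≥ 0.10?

p < 0.001

t = (-0.2534 − (-0.4108)) / 0.0459 = 3.429.
df = n − k − 1 = 687 − 2 − 1 = 684.
One-sided p = P(T_{684} > t) ≈ 0.0003.
So p < 0.001.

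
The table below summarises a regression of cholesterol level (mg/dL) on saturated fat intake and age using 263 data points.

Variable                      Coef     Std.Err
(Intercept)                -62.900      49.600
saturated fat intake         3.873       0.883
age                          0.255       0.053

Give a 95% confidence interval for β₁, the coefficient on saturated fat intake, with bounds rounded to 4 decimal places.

(2.1343, 5.6117)

Read off: b = 3.873, SE = 0.883 for saturated fat intake.
df = n − k − 1 = 263 − 2 − 1 = 260.
t* = t_{0.025, 260} = 1.96913.
Margin = t* × SE = 1.96913 × 0.883 = 1.738742.
CI: 3.873 ± 1.738742 → (2.1343, 5.6117).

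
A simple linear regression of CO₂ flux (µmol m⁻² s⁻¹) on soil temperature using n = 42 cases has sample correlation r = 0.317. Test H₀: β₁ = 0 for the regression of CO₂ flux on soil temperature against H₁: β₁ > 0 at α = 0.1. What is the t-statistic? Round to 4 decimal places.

t = r·√(n − 2)/√(1 − r²) = 0.317·√40/√0.899511 = 2.1139.
df = n − 2 = 40.
One-sided p ≈ 0.0204, which is < 0.1, so reject H₀.
There is evidence of a linear association between soil temperature and CO₂ flux.

t = 2.1139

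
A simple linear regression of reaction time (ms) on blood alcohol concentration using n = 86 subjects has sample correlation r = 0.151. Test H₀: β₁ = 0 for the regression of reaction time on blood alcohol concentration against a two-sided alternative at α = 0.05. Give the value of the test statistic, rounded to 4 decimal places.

t = 1.4000

t = r·√(n − 2)/√(1 − r²) = 0.151·√84/√0.977199 = 1.4000.
df = n − 2 = 84.
Two-sided p ≈ 0.1652, which is ≥ 0.05, so fail to reject H₀.
The data do not give significant evidence of a linear association between blood alcohol concentration and reaction time.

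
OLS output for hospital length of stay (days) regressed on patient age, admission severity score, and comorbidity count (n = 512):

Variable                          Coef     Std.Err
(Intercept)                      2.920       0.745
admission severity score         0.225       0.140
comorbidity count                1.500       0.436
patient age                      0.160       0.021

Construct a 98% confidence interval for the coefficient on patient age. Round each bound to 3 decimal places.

(0.111, 0.209)

Read off: b = 0.160, SE = 0.021 for patient age.
df = n − k − 1 = 512 − 3 − 1 = 508.
t* = t_{0.01, 508} = 2.333711.
Margin = t* × SE = 2.333711 × 0.021 = 0.04901.
CI: 0.160 ± 0.04901 → (0.111, 0.209).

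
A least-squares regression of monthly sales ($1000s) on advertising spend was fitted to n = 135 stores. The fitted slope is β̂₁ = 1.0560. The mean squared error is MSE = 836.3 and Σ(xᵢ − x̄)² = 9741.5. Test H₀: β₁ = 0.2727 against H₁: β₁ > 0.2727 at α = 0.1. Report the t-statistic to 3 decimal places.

t = 2.673

SE(β̂₁) = √(MSE/Sₓₓ) = √(836.3/9741.5) = 0.293.
t = (1.0560 − 0.2727) / 0.293 = 2.673.
df = n − 2 = 133.
One-sided p ≈ 0.0042, which is < 0.1, so reject H₀.
There is evidence that the true slope on advertising spend exceeds 0.2727 $1000s per unit.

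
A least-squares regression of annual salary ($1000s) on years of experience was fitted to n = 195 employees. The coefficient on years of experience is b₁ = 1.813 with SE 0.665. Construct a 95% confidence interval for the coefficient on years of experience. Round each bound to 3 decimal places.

df = n − 2 = 195 − 2 = 193.
t* = t_{0.025, 193} = 1.972332.
Margin = t* × SE = 1.972332 × 0.665 = 1.31160.
CI: 1.813 ± 1.31160 → (0.501, 3.125).
With 95% confidence, each one-unit increase in years of experience is associated with a change of between 0.501 and 3.125 $1000s in annual salary.

(0.501, 3.125)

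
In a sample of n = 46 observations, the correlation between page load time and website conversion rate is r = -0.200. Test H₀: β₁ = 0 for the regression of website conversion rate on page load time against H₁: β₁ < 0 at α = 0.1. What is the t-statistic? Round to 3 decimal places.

t = r·√(n − 2)/√(1 − r²) = -0.200·√44/√0.96 = -1.354.
df = n − 2 = 44.
One-sided p ≈ 0.0913, which is < 0.1, so reject H₀.
There is evidence of a linear association between page load time and website conversion rate.

t = -1.354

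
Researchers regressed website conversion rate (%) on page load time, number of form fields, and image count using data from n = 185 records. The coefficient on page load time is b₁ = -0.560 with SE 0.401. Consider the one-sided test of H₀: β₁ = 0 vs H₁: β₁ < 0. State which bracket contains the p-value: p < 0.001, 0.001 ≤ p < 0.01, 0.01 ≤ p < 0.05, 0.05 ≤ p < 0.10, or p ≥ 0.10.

0.05 ≤ p < 0.10

t = -0.560 / 0.401 = -1.397.
df = n − k − 1 = 185 − 3 − 1 = 181.
One-sided p = P(T_{181} < t) ≈ 0.0821.
So 0.05 ≤ p < 0.10.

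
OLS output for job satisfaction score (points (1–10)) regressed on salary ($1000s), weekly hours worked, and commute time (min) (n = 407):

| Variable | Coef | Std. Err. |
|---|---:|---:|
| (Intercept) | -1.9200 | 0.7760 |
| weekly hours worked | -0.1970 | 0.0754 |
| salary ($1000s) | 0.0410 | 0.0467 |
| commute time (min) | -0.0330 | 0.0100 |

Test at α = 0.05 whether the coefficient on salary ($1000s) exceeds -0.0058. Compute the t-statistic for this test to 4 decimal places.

t = 1.0021

Read off: b = 0.0410, SE = 0.0467 for salary ($1000s).
H₀: β₁ = -0.0058 vs H₁: β₁ > -0.0058.
t = (0.0410 − (-0.0058)) / 0.0467 = 1.0021.
df = n − k − 1 = 407 − 3 − 1 = 403.
One-sided p ≈ 0.1584, which is ≥ 0.05, so fail to reject H₀.
The data do not give significant evidence that the true slope on salary ($1000s) exceeds -0.0058 points (1–10) per unit, holding the other predictors fixed.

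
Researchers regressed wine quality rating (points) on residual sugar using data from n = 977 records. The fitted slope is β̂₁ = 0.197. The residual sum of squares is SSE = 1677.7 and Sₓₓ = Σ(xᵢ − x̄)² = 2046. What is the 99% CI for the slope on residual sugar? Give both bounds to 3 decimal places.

(0.122, 0.272)

MSE = SSE/(n − 2) = 1677.7/975 = 1.72072.
SE(β̂₁) = √(MSE/Sₓₓ) = √(1.72072/2046) = 0.0290003.
df = n − 2 = 975.
t* = t_{0.005, 975} = 2.580881.
Margin = t* × SE = 2.580881 × 0.0290003 = 0.07485.
CI: 0.197 ± 0.07485 → (0.122, 0.272).
With 99% confidence, each one-unit increase in residual sugar is associated with a change of between 0.122 and 0.272 points in wine quality rating.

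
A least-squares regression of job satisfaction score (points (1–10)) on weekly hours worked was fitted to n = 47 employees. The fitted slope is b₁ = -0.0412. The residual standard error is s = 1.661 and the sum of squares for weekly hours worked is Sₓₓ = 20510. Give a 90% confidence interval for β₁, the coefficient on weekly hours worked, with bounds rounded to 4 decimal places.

SE(b₁) = s/√Sₓₓ = 1.661/√20510 = 0.0115981.
df = n − 2 = 45.
t* = t_{0.05, 45} = 1.679427.
Margin = t* × SE = 1.679427 × 0.0115981 = 0.019478.
CI: -0.0412 ± 0.019478 → (-0.0607, -0.0217).
With 90% confidence, each one-unit increase in weekly hours worked is associated with a change of between -0.0607 and -0.0217 points (1–10) in job satisfaction score.

(-0.0607, -0.0217)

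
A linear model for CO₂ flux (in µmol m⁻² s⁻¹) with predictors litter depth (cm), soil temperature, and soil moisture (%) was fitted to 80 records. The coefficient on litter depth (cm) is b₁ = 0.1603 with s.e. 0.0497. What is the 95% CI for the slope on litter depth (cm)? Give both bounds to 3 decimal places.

(0.061, 0.259)

df = n − k − 1 = 80 − 3 − 1 = 76.
t* = t_{0.025, 76} = 1.991673.
Margin = t* × SE = 1.991673 × 0.0497 = 0.09899.
CI: 0.1603 ± 0.09899 → (0.061, 0.259).
With 95% confidence, each one-unit increase in litter depth (cm) is associated with a change of between 0.061 and 0.259 µmol m⁻² s⁻¹ in CO₂ flux, holding the other predictors fixed.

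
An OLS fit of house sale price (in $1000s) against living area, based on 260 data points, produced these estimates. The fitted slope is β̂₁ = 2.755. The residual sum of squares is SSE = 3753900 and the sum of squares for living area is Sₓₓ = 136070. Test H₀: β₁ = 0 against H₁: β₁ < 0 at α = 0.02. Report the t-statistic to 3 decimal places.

t = 8.425

MSE = SSE/(n − 2) = 3753900/258 = 14550.
SE(β̂₁) = √(MSE/Sₓₓ) = √(14550/136070) = 0.327002.
t = 2.755 / 0.327002 = 8.425.
df = n − 2 = 258.
One-sided p ≈ 1.0000, which is ≥ 0.02, so fail to reject H₀.
The data do not give significant evidence that the true slope on living area is negative.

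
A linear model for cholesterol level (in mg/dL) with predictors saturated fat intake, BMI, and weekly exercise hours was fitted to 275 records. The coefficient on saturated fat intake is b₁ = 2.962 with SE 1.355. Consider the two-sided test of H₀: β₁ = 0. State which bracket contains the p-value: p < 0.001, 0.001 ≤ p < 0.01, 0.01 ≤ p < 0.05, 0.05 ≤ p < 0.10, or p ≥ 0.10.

0.01 ≤ p < 0.05

t = 2.962 / 1.355 = 2.186.
df = n − k − 1 = 275 − 3 − 1 = 271.
Two-sided p = 2·P(T_{271} > |t|) ≈ 0.0297.
So 0.01 ≤ p < 0.05.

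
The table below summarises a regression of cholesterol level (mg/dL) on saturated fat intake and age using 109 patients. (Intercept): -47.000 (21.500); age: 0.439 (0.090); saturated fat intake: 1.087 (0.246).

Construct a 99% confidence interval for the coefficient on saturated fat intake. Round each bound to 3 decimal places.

Read off: b = 1.087, SE = 0.246 for saturated fat intake.
df = n − k − 1 = 109 − 2 − 1 = 106.
t* = t_{0.005, 106} = 2.623008.
Margin = t* × SE = 2.623008 × 0.246 = 0.64526.
CI: 1.087 ± 0.64526 → (0.442, 1.732).

(0.442, 1.732)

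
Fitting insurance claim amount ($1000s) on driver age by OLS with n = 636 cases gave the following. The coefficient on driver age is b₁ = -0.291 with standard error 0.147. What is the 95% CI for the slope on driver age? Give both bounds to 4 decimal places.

df = n − 2 = 636 − 2 = 634.
t* = t_{0.025, 634} = 1.963713.
Margin = t* × SE = 1.963713 × 0.147 = 0.288666.
CI: -0.291 ± 0.288666 → (-0.5797, -0.0023).
With 95% confidence, each one-unit increase in driver age is associated with a change of between -0.5797 and -0.0023 $1000s in insurance claim amount.

(-0.5797, -0.0023)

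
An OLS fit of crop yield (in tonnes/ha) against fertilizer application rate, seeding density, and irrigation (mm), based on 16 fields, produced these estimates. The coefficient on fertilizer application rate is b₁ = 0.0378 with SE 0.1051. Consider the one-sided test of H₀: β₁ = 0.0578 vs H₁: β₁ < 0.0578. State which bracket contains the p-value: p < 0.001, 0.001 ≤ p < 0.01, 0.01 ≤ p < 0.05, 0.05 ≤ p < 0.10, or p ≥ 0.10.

p ≥ 0.10

t = (0.0378 − 0.0578) / 0.1051 = -0.190.
df = n − k − 1 = 16 − 3 − 1 = 12.
One-sided p = P(T_{12} < t) ≈ 0.4261.
So p ≥ 0.10.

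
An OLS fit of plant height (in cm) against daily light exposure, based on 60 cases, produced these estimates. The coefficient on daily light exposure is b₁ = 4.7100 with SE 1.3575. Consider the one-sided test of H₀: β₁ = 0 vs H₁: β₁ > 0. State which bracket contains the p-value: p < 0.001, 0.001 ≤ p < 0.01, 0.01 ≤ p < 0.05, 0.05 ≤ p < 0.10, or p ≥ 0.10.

t = 4.7100 / 1.3575 = 3.470.
df = n − 2 = 60 − 2 = 58.
One-sided p = P(T_{58} > t) ≈ 0.0005.
So p < 0.001.

p < 0.001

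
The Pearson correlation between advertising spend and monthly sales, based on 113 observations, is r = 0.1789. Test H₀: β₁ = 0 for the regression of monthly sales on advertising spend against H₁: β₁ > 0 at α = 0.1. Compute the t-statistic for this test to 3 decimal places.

t = r·√(n − 2)/√(1 − r²) = 0.1789·√111/√0.967995 = 1.916.
df = n − 2 = 111.
One-sided p ≈ 0.0290, which is < 0.1, so reject H₀.
There is evidence of a linear association between advertising spend and monthly sales.

t = 1.916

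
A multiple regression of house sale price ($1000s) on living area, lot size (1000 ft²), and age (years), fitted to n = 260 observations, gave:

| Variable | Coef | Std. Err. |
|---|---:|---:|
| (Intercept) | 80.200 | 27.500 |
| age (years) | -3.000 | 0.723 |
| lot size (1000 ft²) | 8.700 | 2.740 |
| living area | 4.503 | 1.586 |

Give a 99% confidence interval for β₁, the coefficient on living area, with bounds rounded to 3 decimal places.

Read off: b = 4.503, SE = 1.586 for living area.
df = n − k − 1 = 260 − 3 − 1 = 256.
t* = t_{0.005, 256} = 2.59517.
Margin = t* × SE = 2.59517 × 1.586 = 4.11594.
CI: 4.503 ± 4.11594 → (0.387, 8.619).

(0.387, 8.619)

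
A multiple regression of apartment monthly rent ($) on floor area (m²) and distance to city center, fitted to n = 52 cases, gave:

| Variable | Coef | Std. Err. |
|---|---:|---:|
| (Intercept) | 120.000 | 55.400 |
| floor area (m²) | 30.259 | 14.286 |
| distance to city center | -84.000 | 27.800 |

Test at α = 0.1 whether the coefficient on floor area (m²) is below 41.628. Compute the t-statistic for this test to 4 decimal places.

t = -0.7958

Read off: b = 30.259, SE = 14.286 for floor area (m²).
H₀: β₁ = 41.628 vs H₁: β₁ < 41.628.
t = (30.259 − 41.628) / 14.286 = -0.7958.
df = n − k − 1 = 52 − 2 − 1 = 49.
One-sided p ≈ 0.2150, which is ≥ 0.1, so fail to reject H₀.
The data do not give significant evidence that the true slope on floor area (m²) is below 41.628 $ per unit, holding the other predictors fixed.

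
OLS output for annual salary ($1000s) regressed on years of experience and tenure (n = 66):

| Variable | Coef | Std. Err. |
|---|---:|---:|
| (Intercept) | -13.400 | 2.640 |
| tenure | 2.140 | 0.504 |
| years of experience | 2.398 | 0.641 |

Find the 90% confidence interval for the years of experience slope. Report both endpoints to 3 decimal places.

(1.328, 3.468)

Read off: b = 2.398, SE = 0.641 for years of experience.
df = n − k − 1 = 66 − 2 − 1 = 63.
t* = t_{0.05, 63} = 1.669402.
Margin = t* × SE = 1.669402 × 0.641 = 1.07009.
CI: 2.398 ± 1.07009 → (1.328, 3.468).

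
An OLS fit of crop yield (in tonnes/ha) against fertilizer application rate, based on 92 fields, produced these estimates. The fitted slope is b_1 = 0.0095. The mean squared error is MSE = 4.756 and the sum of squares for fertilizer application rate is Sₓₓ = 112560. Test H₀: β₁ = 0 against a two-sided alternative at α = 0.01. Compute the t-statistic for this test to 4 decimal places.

t = 1.4615

SE(b_1) = √(MSE/Sₓₓ) = √(4.756/112560) = 0.00650023.
t = 0.0095 / 0.00650023 = 1.4615.
df = n − 2 = 90.
Two-sided p ≈ 0.1474, which is ≥ 0.01, so fail to reject H₀.
The data do not give significant evidence of an association between fertilizer application rate and crop yield.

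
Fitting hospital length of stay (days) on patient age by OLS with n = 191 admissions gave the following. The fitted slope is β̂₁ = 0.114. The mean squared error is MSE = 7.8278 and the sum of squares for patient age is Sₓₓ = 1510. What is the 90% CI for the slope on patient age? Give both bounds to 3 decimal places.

SE(β̂₁) = √(MSE/Sₓₓ) = √(7.8278/1510) = 0.0719998.
df = n − 2 = 189.
t* = t_{0.05, 189} = 1.652956.
Margin = t* × SE = 1.652956 × 0.0719998 = 0.11901.
CI: 0.114 ± 0.11901 → (-0.005, 0.233).
With 90% confidence, each one-unit increase in patient age is associated with a change of between -0.005 and 0.233 days in hospital length of stay.

(-0.005, 0.233)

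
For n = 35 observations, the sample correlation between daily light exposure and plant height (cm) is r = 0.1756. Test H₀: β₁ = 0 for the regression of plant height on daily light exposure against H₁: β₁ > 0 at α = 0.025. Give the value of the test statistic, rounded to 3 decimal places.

t = r·√(n − 2)/√(1 − r²) = 0.1756·√33/√0.969165 = 1.025.
df = n − 2 = 33.
One-sided p ≈ 0.1565, which is ≥ 0.025, so fail to reject H₀.
The data do not give significant evidence of a linear association between daily light exposure and plant height.

t = 1.025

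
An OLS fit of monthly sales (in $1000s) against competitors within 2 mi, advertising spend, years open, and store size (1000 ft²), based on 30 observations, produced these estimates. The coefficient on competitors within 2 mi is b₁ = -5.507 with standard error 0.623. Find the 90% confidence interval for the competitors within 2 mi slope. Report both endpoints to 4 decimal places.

df = n − k − 1 = 30 − 4 − 1 = 25.
t* = t_{0.05, 25} = 1.708141.
Margin = t* × SE = 1.708141 × 0.623 = 1.064172.
CI: -5.507 ± 1.064172 → (-6.5712, -4.4428).
With 90% confidence, each one-unit increase in competitors within 2 mi is associated with a change of between -6.5712 and -4.4428 $1000s in monthly sales, holding the other predictors fixed.

(-6.5712, -4.4428)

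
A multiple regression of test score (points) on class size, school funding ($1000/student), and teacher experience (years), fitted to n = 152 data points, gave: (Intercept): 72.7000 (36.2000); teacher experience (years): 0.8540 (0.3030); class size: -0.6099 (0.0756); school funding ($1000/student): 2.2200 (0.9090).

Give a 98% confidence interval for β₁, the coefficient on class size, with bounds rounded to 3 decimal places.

(-0.788, -0.432)

Read off: b = -0.6099, SE = 0.0756 for class size.
df = n − k − 1 = 152 − 3 − 1 = 148.
t* = t_{0.01, 148} = 2.351808.
Margin = t* × SE = 2.351808 × 0.0756 = 0.17780.
CI: -0.6099 ± 0.17780 → (-0.788, -0.432).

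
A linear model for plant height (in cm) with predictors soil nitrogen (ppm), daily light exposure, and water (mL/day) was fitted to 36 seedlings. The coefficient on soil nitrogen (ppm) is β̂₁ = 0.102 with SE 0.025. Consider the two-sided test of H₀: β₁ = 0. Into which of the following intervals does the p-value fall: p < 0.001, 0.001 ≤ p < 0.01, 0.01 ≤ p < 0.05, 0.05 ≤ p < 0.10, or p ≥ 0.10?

t = 0.102 / 0.025 = 4.080.
df = n − k − 1 = 36 − 3 − 1 = 32.
Two-sided p = 2·P(T_{32} > |t|) ≈ 0.0003.
So p < 0.001.

p < 0.001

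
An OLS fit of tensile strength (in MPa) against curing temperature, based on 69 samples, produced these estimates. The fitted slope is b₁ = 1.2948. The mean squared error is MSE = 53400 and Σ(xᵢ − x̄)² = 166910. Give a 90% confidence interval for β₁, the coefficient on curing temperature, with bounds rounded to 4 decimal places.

(0.3514, 2.2382)

SE(b₁) = √(MSE/Sₓₓ) = √(53400/166910) = 0.565626.
df = n − 2 = 67.
t* = t_{0.05, 67} = 1.667916.
Margin = t* × SE = 1.667916 × 0.565626 = 0.943417.
CI: 1.2948 ± 0.943417 → (0.3514, 2.2382).
With 90% confidence, each one-unit increase in curing temperature is associated with a change of between 0.3514 and 2.2382 MPa in tensile strength.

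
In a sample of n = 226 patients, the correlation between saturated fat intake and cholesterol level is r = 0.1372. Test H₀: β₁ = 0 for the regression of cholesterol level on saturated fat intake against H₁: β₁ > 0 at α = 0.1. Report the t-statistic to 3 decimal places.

t = r·√(n − 2)/√(1 − r²) = 0.1372·√224/√0.981176 = 2.073.
df = n − 2 = 224.
One-sided p ≈ 0.0197, which is < 0.1, so reject H₀.
There is evidence of a linear association between saturated fat intake and cholesterol level.

t = 2.073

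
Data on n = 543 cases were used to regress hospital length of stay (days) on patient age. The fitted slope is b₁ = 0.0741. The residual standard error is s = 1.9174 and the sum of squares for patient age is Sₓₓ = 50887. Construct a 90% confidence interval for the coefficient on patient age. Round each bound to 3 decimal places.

(0.060, 0.088)

SE(b₁) = s/√Sₓₓ = 1.9174/√50887 = 0.00849981.
df = n − 2 = 541.
t* = t_{0.05, 541} = 1.647675.
Margin = t* × SE = 1.647675 × 0.00849981 = 0.01400.
CI: 0.0741 ± 0.01400 → (0.060, 0.088).
With 90% confidence, each one-unit increase in patient age is associated with a change of between 0.060 and 0.088 days in hospital length of stay.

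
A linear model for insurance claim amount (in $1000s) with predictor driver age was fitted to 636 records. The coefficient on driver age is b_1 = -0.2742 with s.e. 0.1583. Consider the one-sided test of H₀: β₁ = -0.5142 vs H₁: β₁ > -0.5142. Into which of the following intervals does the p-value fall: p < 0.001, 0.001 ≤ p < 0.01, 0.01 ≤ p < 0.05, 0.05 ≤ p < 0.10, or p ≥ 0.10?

0.05 ≤ p < 0.10

t = (-0.2742 − (-0.5142)) / 0.1583 = 1.516.
df = n − 2 = 636 − 2 = 634.
One-sided p = P(T_{634} > t) ≈ 0.0650.
So 0.05 ≤ p < 0.10.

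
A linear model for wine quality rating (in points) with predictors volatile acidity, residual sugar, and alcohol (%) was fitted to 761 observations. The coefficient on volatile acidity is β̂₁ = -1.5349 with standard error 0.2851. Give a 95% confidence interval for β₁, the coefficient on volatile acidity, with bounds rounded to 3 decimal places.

(-2.095, -0.975)

df = n − k − 1 = 761 − 3 − 1 = 757.
t* = t_{0.025, 757} = 1.963103.
Margin = t* × SE = 1.963103 × 0.2851 = 0.55968.
CI: -1.5349 ± 0.55968 → (-2.095, -0.975).
With 95% confidence, each one-unit increase in volatile acidity is associated with a change of between -2.095 and -0.975 points in wine quality rating, holding the other predictors fixed.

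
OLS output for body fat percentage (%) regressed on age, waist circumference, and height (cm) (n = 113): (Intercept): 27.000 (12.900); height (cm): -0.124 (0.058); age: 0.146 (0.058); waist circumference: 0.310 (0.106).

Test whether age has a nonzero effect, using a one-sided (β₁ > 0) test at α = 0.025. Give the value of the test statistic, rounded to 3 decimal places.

Read off: b = 0.146, SE = 0.058 for age.
H₀: β₁ = 0 vs H₁: β₁ > 0.
t = 0.146 / 0.058 = 2.517.
df = n − k − 1 = 113 − 3 − 1 = 109.
One-sided p ≈ 0.0066, which is < 0.025, so reject H₀.
There is evidence that the true slope on age is positive, holding the other predictors fixed.

t = 2.517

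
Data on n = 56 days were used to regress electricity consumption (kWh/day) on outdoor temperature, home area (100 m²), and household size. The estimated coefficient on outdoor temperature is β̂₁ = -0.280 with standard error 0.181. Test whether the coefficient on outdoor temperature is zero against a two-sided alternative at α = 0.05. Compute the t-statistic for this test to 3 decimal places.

H₀: β₁ = 0 vs H₁: β₁ ≠ 0.
t = (β̂₁ − β₁⁰)/SE = -0.280 / 0.181 = -1.547.
df = n − k − 1 = 56 − 3 − 1 = 52.
Two-sided p ≈ 0.1279, which is ≥ 0.05, so fail to reject H₀.
The data do not give significant evidence of an association between outdoor temperature and electricity consumption, after adjusting for the other predictors.

t = -1.547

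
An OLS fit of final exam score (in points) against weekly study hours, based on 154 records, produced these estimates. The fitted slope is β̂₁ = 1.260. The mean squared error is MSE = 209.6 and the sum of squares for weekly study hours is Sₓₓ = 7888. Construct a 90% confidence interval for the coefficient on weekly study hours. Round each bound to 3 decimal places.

(0.990, 1.530)

SE(β̂₁) = √(MSE/Sₓₓ) = √(209.6/7888) = 0.163009.
df = n − 2 = 152.
t* = t_{0.05, 152} = 1.65494.
Margin = t* × SE = 1.65494 × 0.163009 = 0.26977.
CI: 1.260 ± 0.26977 → (0.990, 1.530).
With 90% confidence, each one-unit increase in weekly study hours is associated with a change of between 0.990 and 1.530 points in final exam score.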